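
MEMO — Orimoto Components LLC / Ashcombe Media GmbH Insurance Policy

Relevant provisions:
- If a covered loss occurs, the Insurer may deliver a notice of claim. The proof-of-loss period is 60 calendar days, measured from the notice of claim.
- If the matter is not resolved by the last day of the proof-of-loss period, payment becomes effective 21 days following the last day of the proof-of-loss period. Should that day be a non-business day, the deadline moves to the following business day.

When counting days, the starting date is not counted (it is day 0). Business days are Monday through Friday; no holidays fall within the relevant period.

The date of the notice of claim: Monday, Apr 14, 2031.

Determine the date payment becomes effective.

The last day of the proof-of-loss period: Apr 14, 2031 + 60 days = Jun 13, 2031.
The date payment becomes effective: 21 calendar days after Jun 13, 2031 is Jul 4, 2031. Jul 4, 2031 is a Friday, so no roll-forward applies.

Jul 4, 2031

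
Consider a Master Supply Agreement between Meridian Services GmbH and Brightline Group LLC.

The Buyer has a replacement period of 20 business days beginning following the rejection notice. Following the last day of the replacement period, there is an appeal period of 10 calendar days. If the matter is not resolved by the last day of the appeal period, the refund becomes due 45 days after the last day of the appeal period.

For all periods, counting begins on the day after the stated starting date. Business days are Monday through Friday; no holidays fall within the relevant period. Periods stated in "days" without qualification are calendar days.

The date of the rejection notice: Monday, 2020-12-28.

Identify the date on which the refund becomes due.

2021-03-21

From Monday, 2020-12-28, 20 business days (Dec 29, Dec 30, Dec 31, Jan 1, …, Jan 21, Jan 22, Jan 25, skipping weekends) brings us to Monday, 2021-01-25, which is the last day of the replacement period.
Adding 10 calendar days to 2021-01-25 gives 2021-02-04, which is the last day of the appeal period.
The date on which the refund becomes due: 2021-02-04 + 45 days = 2021-03-21.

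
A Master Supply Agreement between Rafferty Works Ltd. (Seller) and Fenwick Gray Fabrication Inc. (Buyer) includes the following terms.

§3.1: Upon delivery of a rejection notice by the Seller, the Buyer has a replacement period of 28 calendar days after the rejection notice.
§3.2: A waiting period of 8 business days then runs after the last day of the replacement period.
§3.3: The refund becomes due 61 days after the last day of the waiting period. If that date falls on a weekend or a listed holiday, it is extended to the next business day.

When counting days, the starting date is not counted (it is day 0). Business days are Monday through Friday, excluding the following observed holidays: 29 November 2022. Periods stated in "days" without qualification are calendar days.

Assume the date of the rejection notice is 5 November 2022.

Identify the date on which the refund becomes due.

13 February 2023

The last day of the replacement period: 28 calendar days after 5 November 2022 is 3 December 2022.
The last day of the waiting period: counting 8 business days from Saturday, 3 December 2022 (Dec 5, Dec 6, Dec 7, Dec 8, Dec 9, Dec 12, Dec 13, Dec 14, skipping weekends) reaches Wednesday, 14 December 2022.
Adding 61 calendar days to 14 December 2022 gives 13 February 2023, which is the date on which the refund becomes due. 13 February 2023 is a Monday and is not a listed holiday, so no roll-forward applies.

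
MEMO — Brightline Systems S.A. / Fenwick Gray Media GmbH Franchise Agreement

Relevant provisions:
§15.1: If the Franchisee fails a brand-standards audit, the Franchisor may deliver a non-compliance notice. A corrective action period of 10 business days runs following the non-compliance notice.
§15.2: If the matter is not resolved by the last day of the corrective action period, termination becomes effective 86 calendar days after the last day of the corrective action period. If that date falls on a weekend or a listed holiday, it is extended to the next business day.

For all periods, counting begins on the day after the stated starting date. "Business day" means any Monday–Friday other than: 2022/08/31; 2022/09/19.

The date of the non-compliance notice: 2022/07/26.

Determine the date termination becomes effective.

From Tuesday, 2022/07/26, 10 business days (Jul 27, Jul 28, Jul 29, Aug 1, Aug 2, Aug 3, Aug 4, Aug 5, Aug 8, Aug 9, skipping weekends) brings us to Tuesday, 2022/08/09, which is the last day of the corrective action period.
Adding 86 calendar days to 2022/08/09 gives 2022/11/03, which is the date termination becomes effective. 2022/11/03 is a Thursday and is not a listed holiday, so no roll-forward applies.

2022/11/03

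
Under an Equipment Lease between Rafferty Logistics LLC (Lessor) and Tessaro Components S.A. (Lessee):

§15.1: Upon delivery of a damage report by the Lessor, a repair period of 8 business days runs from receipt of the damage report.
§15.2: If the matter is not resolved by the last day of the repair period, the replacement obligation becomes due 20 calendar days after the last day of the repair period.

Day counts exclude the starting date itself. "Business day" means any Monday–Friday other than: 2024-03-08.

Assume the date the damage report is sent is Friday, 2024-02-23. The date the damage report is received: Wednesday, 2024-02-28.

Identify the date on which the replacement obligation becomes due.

The last day of the repair period: 8 business days after Wednesday, 2024-02-28, skipping weekends and the listed holiday on Mar 8 — Feb 29, Mar 1, Mar 4, Mar 5, Mar 6, Mar 7, Mar 11, Mar 12 — lands on Tuesday, 2024-03-12.
Adding 20 calendar days to 2024-03-12 gives 2024-04-01, which is the date on which the replacement obligation becomes due.

2024-04-01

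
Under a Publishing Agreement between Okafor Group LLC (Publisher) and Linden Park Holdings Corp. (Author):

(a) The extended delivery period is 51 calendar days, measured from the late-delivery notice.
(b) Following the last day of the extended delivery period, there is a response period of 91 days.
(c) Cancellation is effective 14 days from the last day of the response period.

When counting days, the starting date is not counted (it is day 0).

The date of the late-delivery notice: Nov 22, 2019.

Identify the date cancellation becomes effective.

Apr 26, 2020

Adding 51 calendar days to Nov 22, 2019 gives Jan 12, 2020, which is the last day of the extended delivery period.
The last day of the response period: Jan 12, 2020 + 91 days = Apr 12, 2020.
Adding 14 calendar days to Apr 12, 2020 gives Apr 26, 2020, which is the date cancellation becomes effective.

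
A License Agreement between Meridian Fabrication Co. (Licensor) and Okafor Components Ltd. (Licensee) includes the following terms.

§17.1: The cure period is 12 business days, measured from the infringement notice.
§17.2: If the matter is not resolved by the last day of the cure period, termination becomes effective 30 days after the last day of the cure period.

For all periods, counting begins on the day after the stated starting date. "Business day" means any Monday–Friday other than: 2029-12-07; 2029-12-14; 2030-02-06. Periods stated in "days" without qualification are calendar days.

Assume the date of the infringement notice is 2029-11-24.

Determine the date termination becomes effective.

2030-01-11

The last day of the cure period: counting 12 business days from Saturday, 2029-11-24 (Nov 26, Nov 27, Nov 28, Nov 29, …, Dec 10, Dec 11, Dec 12, skipping weekends and the listed holiday on Dec 7) reaches Wednesday, 2029-12-12.
Adding 30 calendar days to 2029-12-12 gives 2030-01-11, which is the date termination becomes effective.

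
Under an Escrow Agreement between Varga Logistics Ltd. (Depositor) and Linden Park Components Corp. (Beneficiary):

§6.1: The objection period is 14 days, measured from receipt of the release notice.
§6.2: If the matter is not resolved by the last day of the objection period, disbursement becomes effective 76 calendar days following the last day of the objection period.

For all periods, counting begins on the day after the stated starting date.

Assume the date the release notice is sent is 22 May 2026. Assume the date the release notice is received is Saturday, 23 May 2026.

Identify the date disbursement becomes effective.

Adding 14 calendar days to 23 May 2026 gives 6 June 2026, which is the last day of the objection period.
The date disbursement becomes effective: 6 June 2026 + 76 days = 21 August 2026.

21 August 2026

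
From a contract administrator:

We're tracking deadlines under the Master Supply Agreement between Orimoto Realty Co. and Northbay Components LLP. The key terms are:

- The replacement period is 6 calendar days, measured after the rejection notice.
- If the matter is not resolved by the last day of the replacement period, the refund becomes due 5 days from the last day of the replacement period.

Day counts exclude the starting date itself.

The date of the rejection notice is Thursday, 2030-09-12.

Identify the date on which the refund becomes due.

2030-09-23

The last day of the replacement period: 2030-09-12 + 6 days = 2030-09-18.
The date on which the refund becomes due: 2030-09-18 + 5 days = 2030-09-23.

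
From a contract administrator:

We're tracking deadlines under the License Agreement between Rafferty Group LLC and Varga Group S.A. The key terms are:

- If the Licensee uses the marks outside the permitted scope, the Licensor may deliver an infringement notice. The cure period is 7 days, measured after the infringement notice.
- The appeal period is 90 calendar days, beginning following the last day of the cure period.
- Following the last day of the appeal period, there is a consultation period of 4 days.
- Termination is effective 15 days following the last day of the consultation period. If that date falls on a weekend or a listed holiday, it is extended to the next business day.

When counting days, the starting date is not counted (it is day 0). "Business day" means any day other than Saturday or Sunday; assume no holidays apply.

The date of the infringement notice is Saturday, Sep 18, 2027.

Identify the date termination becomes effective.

The last day of the cure period: Sep 18, 2027 + 7 days = Sep 25, 2027.
The last day of the appeal period: 90 calendar days after Sep 25, 2027 is Dec 24, 2027.
Adding 4 calendar days to Dec 24, 2027 gives Dec 28, 2027, which is the last day of the consultation period.
The date termination becomes effective: Dec 28, 2027 + 15 days = Jan 12, 2028. Jan 12, 2028 is a Wednesday, so no roll-forward applies.

Jan 12, 2028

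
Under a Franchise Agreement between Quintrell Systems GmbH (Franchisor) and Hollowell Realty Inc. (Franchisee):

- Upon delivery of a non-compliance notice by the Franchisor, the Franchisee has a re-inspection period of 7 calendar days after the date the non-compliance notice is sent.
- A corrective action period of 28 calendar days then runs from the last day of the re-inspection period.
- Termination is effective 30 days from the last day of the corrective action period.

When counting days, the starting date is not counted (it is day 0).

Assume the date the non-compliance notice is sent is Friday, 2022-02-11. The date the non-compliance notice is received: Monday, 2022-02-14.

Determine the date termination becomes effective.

2022-04-17

The last day of the re-inspection period: 7 calendar days after 2022-02-11 is 2022-02-18.
The last day of the corrective action period: 2022-02-18 + 28 days = 2022-03-18.
Adding 30 calendar days to 2022-03-18 gives 2022-04-17, which is the date termination becomes effective.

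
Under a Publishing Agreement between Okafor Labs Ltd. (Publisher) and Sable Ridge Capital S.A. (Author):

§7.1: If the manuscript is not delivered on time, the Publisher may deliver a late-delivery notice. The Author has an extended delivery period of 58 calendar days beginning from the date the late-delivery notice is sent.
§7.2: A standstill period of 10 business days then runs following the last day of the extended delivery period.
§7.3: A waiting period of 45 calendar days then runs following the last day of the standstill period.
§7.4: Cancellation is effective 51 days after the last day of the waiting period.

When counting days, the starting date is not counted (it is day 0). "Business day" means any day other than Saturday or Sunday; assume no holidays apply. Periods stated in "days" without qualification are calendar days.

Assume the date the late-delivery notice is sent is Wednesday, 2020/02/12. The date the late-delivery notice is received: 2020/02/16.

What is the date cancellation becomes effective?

The last day of the extended delivery period: 58 calendar days after 2020/02/12 is 2020/04/10.
The last day of the standstill period: 10 business days after Friday, 2020/04/10, skipping weekends — Apr 13, Apr 14, Apr 15, Apr 16, Apr 17, Apr 20, Apr 21, Apr 22, Apr 23, Apr 24 — lands on Friday, 2020/04/24.
Adding 45 calendar days to 2020/04/24 gives 2020/06/08, which is the last day of the waiting period.
Adding 51 calendar days to 2020/06/08 gives 2020/07/29, which is the date cancellation becomes effective.

2020/07/29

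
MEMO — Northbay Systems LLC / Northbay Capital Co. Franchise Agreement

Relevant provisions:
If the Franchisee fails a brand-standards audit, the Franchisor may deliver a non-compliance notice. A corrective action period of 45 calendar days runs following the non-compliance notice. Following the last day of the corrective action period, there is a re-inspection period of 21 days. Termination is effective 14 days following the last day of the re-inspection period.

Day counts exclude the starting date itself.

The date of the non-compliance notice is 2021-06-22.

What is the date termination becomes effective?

2021-09-10

Adding 45 calendar days to 2021-06-22 gives 2021-08-06, which is the last day of the corrective action period.
The last day of the re-inspection period: 2021-08-06 + 21 days = 2021-08-27.
Adding 14 calendar days to 2021-08-27 gives 2021-09-10, which is the date termination becomes effective.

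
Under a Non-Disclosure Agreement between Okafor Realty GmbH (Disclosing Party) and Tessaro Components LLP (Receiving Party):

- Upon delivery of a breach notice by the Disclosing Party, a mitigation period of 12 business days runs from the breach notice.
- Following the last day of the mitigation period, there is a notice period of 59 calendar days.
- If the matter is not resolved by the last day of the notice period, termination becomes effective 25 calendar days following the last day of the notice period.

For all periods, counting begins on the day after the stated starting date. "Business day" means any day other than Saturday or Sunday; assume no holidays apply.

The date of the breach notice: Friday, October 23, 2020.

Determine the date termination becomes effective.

February 2, 2021

From Friday, October 23, 2020, 12 business days (Oct 26, Oct 27, Oct 28, Oct 29, …, Nov 6, Nov 9, Nov 10, skipping weekends) brings us to Tuesday, November 10, 2020, which is the last day of the mitigation period.
Adding 59 calendar days to November 10, 2020 gives January 8, 2021, which is the last day of the notice period.
The date termination becomes effective: 25 calendar days after January 8, 2021 is February 2, 2021.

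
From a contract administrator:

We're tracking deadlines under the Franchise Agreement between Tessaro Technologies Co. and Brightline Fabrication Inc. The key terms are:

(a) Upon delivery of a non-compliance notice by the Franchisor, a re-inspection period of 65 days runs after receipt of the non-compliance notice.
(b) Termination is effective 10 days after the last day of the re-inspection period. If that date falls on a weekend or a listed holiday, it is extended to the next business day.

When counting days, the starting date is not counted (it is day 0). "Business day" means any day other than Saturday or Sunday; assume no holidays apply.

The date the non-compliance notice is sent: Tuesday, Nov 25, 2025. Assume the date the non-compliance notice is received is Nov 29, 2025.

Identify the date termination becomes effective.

Adding 65 calendar days to Nov 29, 2025 gives Feb 2, 2026, which is the last day of the re-inspection period.
The date termination becomes effective: 10 calendar days after Feb 2, 2026 is Feb 12, 2026. Feb 12, 2026 is a Thursday, so no roll-forward applies.

Feb 12, 2026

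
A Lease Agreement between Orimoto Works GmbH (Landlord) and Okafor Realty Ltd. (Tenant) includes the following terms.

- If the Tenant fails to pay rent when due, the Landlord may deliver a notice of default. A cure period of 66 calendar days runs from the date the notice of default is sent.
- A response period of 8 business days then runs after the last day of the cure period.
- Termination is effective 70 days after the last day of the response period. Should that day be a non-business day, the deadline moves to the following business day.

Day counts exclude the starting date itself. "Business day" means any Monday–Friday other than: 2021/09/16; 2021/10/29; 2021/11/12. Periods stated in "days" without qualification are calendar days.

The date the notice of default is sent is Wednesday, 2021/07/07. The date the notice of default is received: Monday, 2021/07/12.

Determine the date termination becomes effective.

The last day of the cure period: 2021/07/07 + 66 days = 2021/09/11.
The last day of the response period: 8 business days after Saturday, 2021/09/11, skipping weekends and the listed holiday on Sep 16 — Sep 13, Sep 14, Sep 15, Sep 17, Sep 20, Sep 21, Sep 22, Sep 23 — lands on Thursday, 2021/09/23.
The date termination becomes effective: 2021/09/23 + 70 days = 2021/12/02. 2021/12/02 is a Thursday and is not a listed holiday, so no roll-forward applies.

2021/12/02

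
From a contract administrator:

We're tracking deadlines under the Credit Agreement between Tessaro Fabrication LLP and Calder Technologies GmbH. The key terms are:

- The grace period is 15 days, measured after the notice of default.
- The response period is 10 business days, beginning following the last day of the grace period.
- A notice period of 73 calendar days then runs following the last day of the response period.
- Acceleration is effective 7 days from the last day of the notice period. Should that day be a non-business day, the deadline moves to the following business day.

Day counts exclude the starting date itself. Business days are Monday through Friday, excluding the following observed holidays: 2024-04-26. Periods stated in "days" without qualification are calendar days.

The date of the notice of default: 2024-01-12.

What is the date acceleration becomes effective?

2024-04-29

The last day of the grace period: 2024-01-12 + 15 days = 2024-01-27.
The last day of the response period: counting 10 business days from Saturday, 2024-01-27 (Jan 29, Jan 30, Jan 31, Feb 1, Feb 2, Feb 5, Feb 6, Feb 7, Feb 8, Feb 9, skipping weekends) reaches Friday, 2024-02-09.
The last day of the notice period: 2024-02-09 + 73 days = 2024-04-22.
The date acceleration becomes effective: 7 calendar days after 2024-04-22 is 2024-04-29. 2024-04-29 is a Monday and is not a listed holiday, so no roll-forward applies.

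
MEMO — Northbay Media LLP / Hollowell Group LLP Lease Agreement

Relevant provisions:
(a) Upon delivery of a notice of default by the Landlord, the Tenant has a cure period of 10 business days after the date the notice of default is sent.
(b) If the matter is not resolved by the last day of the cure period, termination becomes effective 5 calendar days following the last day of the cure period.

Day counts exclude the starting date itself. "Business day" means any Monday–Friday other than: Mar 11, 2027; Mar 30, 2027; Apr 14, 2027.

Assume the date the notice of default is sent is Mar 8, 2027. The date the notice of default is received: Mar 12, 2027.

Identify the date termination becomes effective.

From Monday, Mar 8, 2027, 10 business days (Mar 9, Mar 10, Mar 12, Mar 15, Mar 16, Mar 17, Mar 18, Mar 19, Mar 22, Mar 23, skipping weekends and the listed holiday on Mar 11) brings us to Tuesday, Mar 23, 2027, which is the last day of the cure period.
Adding 5 calendar days to Mar 23, 2027 gives Mar 28, 2027, which is the date termination becomes effective.

Mar 28, 2027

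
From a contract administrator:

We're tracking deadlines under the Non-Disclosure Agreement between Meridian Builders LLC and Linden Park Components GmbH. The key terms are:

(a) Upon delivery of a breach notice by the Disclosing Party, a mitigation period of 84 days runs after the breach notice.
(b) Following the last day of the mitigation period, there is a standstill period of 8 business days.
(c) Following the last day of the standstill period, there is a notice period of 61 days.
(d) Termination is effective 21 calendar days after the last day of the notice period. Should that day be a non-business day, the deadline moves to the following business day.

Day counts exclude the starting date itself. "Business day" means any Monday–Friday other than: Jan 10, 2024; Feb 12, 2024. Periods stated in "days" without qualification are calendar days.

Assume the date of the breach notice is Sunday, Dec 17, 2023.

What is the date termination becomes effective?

Jun 10, 2024

The last day of the mitigation period: 84 calendar days after Dec 17, 2023 is Mar 10, 2024.
From Sunday, Mar 10, 2024, 8 business days (Mar 11, Mar 12, Mar 13, Mar 14, Mar 15, Mar 18, Mar 19, Mar 20, skipping weekends) brings us to Wednesday, Mar 20, 2024, which is the last day of the standstill period.
The last day of the notice period: 61 calendar days after Mar 20, 2024 is May 20, 2024.
The date termination becomes effective: May 20, 2024 + 21 days = Jun 10, 2024. Jun 10, 2024 is a Monday and is not a listed holiday, so no roll-forward applies.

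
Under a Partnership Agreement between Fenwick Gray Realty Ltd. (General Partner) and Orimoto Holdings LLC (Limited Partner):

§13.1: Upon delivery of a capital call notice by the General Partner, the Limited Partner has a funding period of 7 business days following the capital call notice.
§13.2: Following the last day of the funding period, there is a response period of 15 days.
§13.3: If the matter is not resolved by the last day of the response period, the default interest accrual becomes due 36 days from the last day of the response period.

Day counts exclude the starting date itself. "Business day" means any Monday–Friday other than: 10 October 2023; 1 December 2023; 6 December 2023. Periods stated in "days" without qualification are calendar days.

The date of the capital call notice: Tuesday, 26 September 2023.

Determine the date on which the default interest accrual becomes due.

25 November 2023

The last day of the funding period: counting 7 business days from Tuesday, 26 September 2023 (Sep 27, Sep 28, Sep 29, Oct 2, Oct 3, Oct 4, Oct 5, skipping weekends) reaches Thursday, 5 October 2023.
The last day of the response period: 15 calendar days after 5 October 2023 is 20 October 2023.
The date on which the default interest accrual becomes due: 20 October 2023 + 36 days = 25 November 2023.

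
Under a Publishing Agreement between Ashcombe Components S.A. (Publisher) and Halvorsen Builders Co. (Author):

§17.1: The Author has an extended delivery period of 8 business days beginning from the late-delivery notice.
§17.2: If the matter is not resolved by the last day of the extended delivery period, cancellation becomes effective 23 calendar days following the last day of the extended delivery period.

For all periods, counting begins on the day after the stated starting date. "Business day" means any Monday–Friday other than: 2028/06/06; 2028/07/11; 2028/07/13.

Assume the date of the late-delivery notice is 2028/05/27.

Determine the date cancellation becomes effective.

2028/07/01

From Saturday, 2028/05/27, 8 business days (May 29, May 30, May 31, Jun 1, Jun 2, Jun 5, Jun 7, Jun 8, skipping weekends and the listed holiday on Jun 6) brings us to Thursday, 2028/06/08, which is the last day of the extended delivery period.
The date cancellation becomes effective: 23 calendar days after 2028/06/08 is 2028/07/01.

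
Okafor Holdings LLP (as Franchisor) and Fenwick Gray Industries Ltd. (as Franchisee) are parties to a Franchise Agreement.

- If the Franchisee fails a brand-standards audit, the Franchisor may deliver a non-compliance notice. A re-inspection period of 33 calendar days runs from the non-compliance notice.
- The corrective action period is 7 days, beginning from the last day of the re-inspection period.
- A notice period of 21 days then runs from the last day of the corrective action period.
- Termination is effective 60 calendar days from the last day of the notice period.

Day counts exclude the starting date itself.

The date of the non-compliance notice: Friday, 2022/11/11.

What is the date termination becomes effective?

2023/03/12

The last day of the re-inspection period: 2022/11/11 + 33 days = 2022/12/14.
The last day of the corrective action period: 2022/12/14 + 7 days = 2022/12/21.
The last day of the notice period: 21 calendar days after 2022/12/21 is 2023/01/11.
Adding 60 calendar days to 2023/01/11 gives 2023/03/12, which is the date termination becomes effective.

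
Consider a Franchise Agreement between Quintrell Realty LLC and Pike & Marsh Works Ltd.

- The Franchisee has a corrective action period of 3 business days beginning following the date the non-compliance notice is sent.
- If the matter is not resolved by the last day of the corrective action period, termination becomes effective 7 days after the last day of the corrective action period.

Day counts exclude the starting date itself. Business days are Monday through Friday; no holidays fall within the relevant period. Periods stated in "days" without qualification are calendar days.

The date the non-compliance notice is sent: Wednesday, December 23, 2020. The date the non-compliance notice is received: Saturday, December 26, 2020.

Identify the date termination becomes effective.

January 4, 2021

The last day of the corrective action period: 3 business days after Wednesday, December 23, 2020, skipping weekends — Dec 24, Dec 25, Dec 28 — lands on Monday, December 28, 2020.
The date termination becomes effective: 7 calendar days after December 28, 2020 is January 4, 2021.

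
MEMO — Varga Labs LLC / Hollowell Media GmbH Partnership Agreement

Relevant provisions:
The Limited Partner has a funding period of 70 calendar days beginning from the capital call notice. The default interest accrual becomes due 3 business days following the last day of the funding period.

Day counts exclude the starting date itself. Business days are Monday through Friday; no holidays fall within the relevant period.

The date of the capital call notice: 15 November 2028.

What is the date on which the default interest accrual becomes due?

The last day of the funding period: 70 calendar days after 15 November 2028 is 24 January 2029.
The date on which the default interest accrual becomes due: counting 3 business days from Wednesday, 24 January 2029 (Jan 25, Jan 26, Jan 29, skipping weekends) reaches Monday, 29 January 2029.

29 January 2029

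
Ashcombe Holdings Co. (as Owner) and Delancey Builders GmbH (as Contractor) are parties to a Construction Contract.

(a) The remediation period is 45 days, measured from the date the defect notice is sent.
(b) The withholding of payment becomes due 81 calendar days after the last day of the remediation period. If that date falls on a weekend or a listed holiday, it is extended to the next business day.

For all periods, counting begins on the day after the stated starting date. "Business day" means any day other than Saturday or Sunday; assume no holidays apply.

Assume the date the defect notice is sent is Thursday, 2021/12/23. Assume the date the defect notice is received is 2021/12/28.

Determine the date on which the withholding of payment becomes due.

2022/04/28

The last day of the remediation period: 2021/12/23 + 45 days = 2022/02/06.
The date on which the withholding of payment becomes due: 81 calendar days after 2022/02/06 is 2022/04/28. 2022/04/28 is a Thursday, so no roll-forward applies.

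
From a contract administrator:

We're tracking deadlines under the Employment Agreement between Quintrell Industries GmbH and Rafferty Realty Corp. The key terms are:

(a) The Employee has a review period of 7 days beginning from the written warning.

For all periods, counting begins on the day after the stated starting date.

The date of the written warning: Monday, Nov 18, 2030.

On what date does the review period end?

Nov 25, 2030

The last day of the review period: 7 calendar days after Nov 18, 2030 is Nov 25, 2030.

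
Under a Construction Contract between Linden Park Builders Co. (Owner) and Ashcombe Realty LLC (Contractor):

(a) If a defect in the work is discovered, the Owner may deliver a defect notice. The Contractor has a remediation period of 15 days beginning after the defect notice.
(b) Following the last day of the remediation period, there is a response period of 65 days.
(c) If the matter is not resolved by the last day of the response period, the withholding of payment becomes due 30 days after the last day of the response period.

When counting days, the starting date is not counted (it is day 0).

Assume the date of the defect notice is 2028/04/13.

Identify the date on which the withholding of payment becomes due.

2028/08/01

Adding 15 calendar days to 2028/04/13 gives 2028/04/28, which is the last day of the remediation period.
The last day of the response period: 2028/04/28 + 65 days = 2028/07/02.
Adding 30 calendar days to 2028/07/02 gives 2028/08/01, which is the date on which the withholding of payment becomes due.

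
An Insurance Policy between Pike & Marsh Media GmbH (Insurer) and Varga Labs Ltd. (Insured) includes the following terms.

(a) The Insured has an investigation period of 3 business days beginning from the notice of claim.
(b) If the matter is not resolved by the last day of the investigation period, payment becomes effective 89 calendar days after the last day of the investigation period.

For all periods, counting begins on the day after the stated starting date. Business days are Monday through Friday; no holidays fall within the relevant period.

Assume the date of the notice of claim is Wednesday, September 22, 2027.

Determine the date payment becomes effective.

From Wednesday, September 22, 2027, 3 business days (Sep 23, Sep 24, Sep 27, skipping weekends) brings us to Monday, September 27, 2027, which is the last day of the investigation period.
The date payment becomes effective: 89 calendar days after September 27, 2027 is December 25, 2027.

December 25, 2027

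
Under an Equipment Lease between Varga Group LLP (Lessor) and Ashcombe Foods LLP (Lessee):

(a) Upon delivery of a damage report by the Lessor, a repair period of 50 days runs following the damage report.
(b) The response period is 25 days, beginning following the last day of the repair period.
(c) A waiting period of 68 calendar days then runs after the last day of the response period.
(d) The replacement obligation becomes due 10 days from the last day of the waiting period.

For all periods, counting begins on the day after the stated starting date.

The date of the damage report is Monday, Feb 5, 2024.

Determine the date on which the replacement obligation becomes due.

Jul 7, 2024

The last day of the repair period: 50 calendar days after Feb 5, 2024 is Mar 26, 2024.
The last day of the response period: 25 calendar days after Mar 26, 2024 is Apr 20, 2024.
The last day of the waiting period: 68 calendar days after Apr 20, 2024 is Jun 27, 2024.
The date on which the replacement obligation becomes due: Jun 27, 2024 + 10 days = Jul 7, 2024.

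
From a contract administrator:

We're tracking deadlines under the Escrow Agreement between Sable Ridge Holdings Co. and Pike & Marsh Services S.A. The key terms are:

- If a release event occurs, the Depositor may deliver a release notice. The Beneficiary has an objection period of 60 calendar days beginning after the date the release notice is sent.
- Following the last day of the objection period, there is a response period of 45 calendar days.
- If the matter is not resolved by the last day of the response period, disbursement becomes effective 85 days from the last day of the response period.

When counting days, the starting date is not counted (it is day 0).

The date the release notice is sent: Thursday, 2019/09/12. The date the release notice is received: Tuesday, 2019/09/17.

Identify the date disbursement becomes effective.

2020/03/20

The last day of the objection period: 2019/09/12 + 60 days = 2019/11/11.
Adding 45 calendar days to 2019/11/11 gives 2019/12/26, which is the last day of the response period.
Adding 85 calendar days to 2019/12/26 gives 2020/03/20, which is the date disbursement becomes effective.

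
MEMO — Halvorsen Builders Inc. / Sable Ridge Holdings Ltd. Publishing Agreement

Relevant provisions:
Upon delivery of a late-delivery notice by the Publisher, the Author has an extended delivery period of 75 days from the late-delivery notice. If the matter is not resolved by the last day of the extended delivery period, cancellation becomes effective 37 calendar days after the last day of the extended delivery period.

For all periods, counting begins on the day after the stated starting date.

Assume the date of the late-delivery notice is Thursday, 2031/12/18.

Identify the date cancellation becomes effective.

2032/04/08

The last day of the extended delivery period: 75 calendar days after 2031/12/18 is 2032/03/02.
The date cancellation becomes effective: 37 calendar days after 2032/03/02 is 2032/04/08.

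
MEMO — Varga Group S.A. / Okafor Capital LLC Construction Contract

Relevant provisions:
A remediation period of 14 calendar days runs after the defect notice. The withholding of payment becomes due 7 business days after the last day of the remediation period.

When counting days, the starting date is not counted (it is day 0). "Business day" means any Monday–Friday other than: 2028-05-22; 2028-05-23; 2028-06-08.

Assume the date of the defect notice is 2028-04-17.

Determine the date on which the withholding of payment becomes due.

2028-05-10

The last day of the remediation period: 14 calendar days after 2028-04-17 is 2028-05-01.
The date on which the withholding of payment becomes due: 7 business days after Monday, 2028-05-01, skipping weekends — May 2, May 3, May 4, May 5, May 8, May 9, May 10 — lands on Wednesday, 2028-05-10.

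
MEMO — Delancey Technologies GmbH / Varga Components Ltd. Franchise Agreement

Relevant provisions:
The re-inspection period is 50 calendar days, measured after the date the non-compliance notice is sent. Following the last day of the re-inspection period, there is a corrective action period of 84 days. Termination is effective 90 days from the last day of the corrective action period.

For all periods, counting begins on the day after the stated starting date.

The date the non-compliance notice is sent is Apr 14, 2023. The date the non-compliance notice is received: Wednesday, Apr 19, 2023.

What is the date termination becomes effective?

Nov 24, 2023

The last day of the re-inspection period: Apr 14, 2023 + 50 days = Jun 3, 2023.
Adding 84 calendar days to Jun 3, 2023 gives Aug 26, 2023, which is the last day of the corrective action period.
Adding 90 calendar days to Aug 26, 2023 gives Nov 24, 2023, which is the date termination becomes effective.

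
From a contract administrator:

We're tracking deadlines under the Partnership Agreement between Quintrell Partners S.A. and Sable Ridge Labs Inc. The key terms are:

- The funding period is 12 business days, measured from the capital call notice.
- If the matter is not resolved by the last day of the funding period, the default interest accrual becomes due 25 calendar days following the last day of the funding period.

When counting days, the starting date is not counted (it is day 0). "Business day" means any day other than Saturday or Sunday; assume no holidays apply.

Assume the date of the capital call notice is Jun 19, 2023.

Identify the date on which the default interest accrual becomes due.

Jul 30, 2023

The last day of the funding period: counting 12 business days from Monday, Jun 19, 2023 (Jun 20, Jun 21, Jun 22, Jun 23, …, Jul 3, Jul 4, Jul 5, skipping weekends) reaches Wednesday, Jul 5, 2023.
Adding 25 calendar days to Jul 5, 2023 gives Jul 30, 2023, which is the date on which the default interest accrual becomes due.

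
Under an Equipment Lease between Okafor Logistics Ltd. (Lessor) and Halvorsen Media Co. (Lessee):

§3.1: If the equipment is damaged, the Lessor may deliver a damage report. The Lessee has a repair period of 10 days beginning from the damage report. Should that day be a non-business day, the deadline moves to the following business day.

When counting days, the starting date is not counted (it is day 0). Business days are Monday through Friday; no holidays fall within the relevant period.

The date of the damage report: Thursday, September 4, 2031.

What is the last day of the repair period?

Adding 10 calendar days to September 4, 2031 gives September 14, 2031, which is the last day of the repair period. That falls on a Sunday, so it rolls to the next business day, Monday, September 15, 2031.

September 15, 2031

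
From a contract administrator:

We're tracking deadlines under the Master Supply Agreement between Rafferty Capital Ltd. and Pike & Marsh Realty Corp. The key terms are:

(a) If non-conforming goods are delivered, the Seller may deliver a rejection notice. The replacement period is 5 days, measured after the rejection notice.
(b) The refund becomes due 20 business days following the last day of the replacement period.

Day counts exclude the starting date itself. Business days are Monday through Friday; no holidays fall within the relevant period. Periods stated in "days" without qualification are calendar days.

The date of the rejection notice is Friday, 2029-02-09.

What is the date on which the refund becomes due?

2029-03-14

Adding 5 calendar days to 2029-02-09 gives 2029-02-14, which is the last day of the replacement period.
The date on which the refund becomes due: counting 20 business days from Wednesday, 2029-02-14 (Feb 15, Feb 16, Feb 19, Feb 20, …, Mar 12, Mar 13, Mar 14, skipping weekends) reaches Wednesday, 2029-03-14.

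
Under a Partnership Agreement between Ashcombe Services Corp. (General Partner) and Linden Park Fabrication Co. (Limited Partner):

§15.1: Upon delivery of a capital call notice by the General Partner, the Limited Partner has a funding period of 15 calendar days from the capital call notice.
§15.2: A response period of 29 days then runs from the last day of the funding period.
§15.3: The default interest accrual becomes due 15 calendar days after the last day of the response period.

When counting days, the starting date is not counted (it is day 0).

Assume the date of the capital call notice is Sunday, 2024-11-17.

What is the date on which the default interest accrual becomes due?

2025-01-15

Adding 15 calendar days to 2024-11-17 gives 2024-12-02, which is the last day of the funding period.
The last day of the response period: 2024-12-02 + 29 days = 2024-12-31.
The date on which the default interest accrual becomes due: 15 calendar days after 2024-12-31 is 2025-01-15.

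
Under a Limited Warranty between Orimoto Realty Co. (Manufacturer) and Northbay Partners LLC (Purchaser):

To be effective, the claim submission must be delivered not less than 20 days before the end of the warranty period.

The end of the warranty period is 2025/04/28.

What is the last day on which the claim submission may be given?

2025/04/08

2025/04/28 minus 20 days is 2025/04/08.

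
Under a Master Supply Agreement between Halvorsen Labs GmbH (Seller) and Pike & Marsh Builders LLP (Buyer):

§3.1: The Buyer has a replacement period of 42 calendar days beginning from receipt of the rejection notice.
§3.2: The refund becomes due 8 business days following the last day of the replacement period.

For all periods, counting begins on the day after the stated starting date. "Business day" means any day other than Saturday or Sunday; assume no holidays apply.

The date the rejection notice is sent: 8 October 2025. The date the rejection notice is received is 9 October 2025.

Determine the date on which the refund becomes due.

2 December 2025

Adding 42 calendar days to 9 October 2025 gives 20 November 2025, which is the last day of the replacement period.
The date on which the refund becomes due: counting 8 business days from Thursday, 20 November 2025 (Nov 21, Nov 24, Nov 25, Nov 26, Nov 27, Nov 28, Dec 1, Dec 2, skipping weekends) reaches Tuesday, 2 December 2025.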